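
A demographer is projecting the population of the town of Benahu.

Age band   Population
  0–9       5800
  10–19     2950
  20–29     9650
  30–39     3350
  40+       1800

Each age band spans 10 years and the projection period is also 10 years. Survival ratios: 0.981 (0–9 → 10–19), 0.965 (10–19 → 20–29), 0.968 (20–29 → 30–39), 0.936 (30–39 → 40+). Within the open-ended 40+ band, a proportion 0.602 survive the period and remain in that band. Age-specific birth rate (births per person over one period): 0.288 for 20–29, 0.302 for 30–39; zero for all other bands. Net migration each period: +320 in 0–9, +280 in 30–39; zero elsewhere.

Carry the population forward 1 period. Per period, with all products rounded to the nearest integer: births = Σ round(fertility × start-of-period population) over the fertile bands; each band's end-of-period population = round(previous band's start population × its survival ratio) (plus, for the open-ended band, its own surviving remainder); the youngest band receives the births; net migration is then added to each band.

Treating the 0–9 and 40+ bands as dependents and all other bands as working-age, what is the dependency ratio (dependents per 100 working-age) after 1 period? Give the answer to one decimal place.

Numbering the bands 1..5 from youngest to oldest:
Period 1:
Births: 9650 * 0.288 = 2779  |  3350 * 0.302 = 1012 — total 3791
Band 2: 5800 * 0.981 = 5690
Band 3: 2950 * 0.965 = 2847
Band 4: 9650 * 0.968 = 9341
Band 5: 3350 * 0.936 + 1800 * 0.602 = 3136 + 1084 = 4220
Net migration: Band 1 + 320 → 4111; Band 4 + 280 → 9621
End of period: [4111, 5690, 2847, 9621, 4220]
Dependents (band 0–9 + band 40+) = 4111 + 4220 = 8331; working-age = 18158; ratio = 8331/18158 × 100 = 45.9

45.9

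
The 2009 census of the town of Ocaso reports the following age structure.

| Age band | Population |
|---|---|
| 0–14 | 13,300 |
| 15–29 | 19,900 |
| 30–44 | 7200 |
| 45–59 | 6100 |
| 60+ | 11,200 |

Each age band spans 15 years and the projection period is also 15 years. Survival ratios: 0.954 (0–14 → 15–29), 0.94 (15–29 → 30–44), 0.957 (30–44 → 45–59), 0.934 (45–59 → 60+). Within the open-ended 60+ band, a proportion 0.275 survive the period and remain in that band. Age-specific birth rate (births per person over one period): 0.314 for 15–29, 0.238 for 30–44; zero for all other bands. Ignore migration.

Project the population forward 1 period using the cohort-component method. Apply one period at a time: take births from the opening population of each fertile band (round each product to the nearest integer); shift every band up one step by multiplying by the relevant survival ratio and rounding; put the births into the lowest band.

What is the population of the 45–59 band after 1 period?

(Groups numbered youngest = 1 to oldest = 5.)
Period 1.
Births: 19900 × 0.314 = 6249 ; 7200 × 0.238 = 1714 → total 7963
Group 2: 13300 × 0.954 = 12688
Group 3: 19900 × 0.94 = 18706
Group 4: 7200 × 0.957 = 6890
Group 5: 6100 × 0.934 + 11200 × 0.275 = 5697 + 3080 = 8777
Giving 7963 / 12688 / 18706 / 6890 / 8777.

6890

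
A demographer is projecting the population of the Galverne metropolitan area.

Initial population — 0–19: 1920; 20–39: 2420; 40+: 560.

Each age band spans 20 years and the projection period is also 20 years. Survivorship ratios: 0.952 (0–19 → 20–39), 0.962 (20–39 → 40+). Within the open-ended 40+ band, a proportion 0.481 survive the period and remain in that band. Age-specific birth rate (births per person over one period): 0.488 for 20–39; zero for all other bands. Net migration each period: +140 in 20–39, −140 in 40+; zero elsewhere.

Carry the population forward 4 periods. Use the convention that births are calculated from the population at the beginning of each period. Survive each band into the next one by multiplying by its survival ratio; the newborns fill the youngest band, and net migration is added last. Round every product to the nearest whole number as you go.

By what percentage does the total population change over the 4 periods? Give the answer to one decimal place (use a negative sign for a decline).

-32.4

[period 1]
Births: 2420 × 0.488 = 1181
20–39: 1920 × 0.952 = 1828
40+: 2420 × 0.962 + 560 × 0.481 = 2328 + 269 = 2597
Net migration: 20–39 + 140 → 1968; 40+ − 140 → 2457
Population now: 0–19=1181, 20–39=1968, 40+=2457
[period 2]
Births: 1968 × 0.488 = 960
20–39: 1181 × 0.952 = 1124
40+: 1968 × 0.962 + 2457 × 0.481 = 1893 + 1182 = 3075
Net migration: 20–39 + 140 → 1264; 40+ − 140 → 2935
Population now: 0–19=960, 20–39=1264, 40+=2935
[period 3]
Births: 1264 × 0.488 = 617
20–39: 960 × 0.952 = 914
40+: 1264 × 0.962 + 2935 × 0.481 = 1216 + 1412 = 2628
Net migration: 20–39 + 140 → 1054; 40+ − 140 → 2488
Population now: 0–19=617, 20–39=1054, 40+=2488
[period 4]
Births: 1054 × 0.488 = 514
20–39: 617 × 0.952 = 587
40+: 1054 × 0.962 + 2488 × 0.481 = 1014 + 1197 = 2211
Net migration: 20–39 + 140 → 727; 40+ − 140 → 2071
Population now: 0–19=514, 20–39=727, 40+=2071
Total: 4900 → 3312; change = -1588; percentage change = -32.4%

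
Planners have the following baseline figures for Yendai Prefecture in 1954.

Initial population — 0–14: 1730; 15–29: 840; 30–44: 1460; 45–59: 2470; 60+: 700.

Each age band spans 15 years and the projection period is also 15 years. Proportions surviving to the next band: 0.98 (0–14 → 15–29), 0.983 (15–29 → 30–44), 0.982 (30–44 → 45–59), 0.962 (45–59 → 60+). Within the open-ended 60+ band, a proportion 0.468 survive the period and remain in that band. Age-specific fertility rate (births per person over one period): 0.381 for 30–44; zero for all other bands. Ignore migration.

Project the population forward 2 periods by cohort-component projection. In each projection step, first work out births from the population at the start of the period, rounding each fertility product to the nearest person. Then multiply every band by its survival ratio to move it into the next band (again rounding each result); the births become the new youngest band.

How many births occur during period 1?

556

Numbering the bands 1..5 from youngest to oldest:
After projecting period 1:
Births: 1460 × 0.381 = 556
Band 2: 1730 × 0.98 = 1695
Band 3: 840 × 0.983 = 826
Band 4: 1460 × 0.982 = 1434
Band 5: 2470 × 0.962 + 700 × 0.468 = 2376 + 328 = 2704
→ [556, 1695, 826, 1434, 2704]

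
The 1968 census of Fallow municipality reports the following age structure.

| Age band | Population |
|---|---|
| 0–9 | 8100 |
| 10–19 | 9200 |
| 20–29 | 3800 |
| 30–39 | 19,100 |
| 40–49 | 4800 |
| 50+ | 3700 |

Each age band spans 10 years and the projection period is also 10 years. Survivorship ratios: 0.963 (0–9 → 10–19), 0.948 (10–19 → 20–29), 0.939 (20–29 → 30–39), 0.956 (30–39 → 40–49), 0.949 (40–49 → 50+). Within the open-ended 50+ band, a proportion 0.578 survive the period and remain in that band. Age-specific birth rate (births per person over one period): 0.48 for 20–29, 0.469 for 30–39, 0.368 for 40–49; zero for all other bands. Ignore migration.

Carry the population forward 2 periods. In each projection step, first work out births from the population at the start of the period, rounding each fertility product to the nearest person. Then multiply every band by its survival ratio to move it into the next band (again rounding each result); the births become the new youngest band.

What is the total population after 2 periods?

64857

(Bands numbered youngest = 1 to oldest = 6.)
After projecting period 1:
Births: 3800 × 0.48 = 1824 ; 19100 × 0.469 = 8958 ; 4800 × 0.368 = 1766 → total 12548
Band 2: 8100 × 0.963 = 7800
Band 3: 9200 × 0.948 = 8722
Band 4: 3800 × 0.939 = 3568
Band 5: 19100 × 0.956 = 18260
Band 6: 4800 × 0.949 + 3700 × 0.578 = 4555 + 2139 = 6694
Population now: 0–9=12548, 10–19=7800, 20–29=8722, 30–39=3568, 40–49=18260, 50+=6694
After projecting period 2:
Births: 8722 × 0.48 = 4187 ; 3568 × 0.469 = 1673 ; 18260 × 0.368 = 6720 → total 12580
Band 2: 12548 × 0.963 = 12084
Band 3: 7800 × 0.948 = 7394
Band 4: 8722 × 0.939 = 8190
Band 5: 3568 × 0.956 = 3411
Band 6: 18260 × 0.949 + 6694 × 0.578 = 17329 + 3869 = 21198
Population now: 0–9=12580, 10–19=12084, 20–29=7394, 30–39=8190, 40–49=3411, 50+=21198
Total after period 2: 12580 + 12084 + 7394 + 8190 + 3411 + 21198 = 64857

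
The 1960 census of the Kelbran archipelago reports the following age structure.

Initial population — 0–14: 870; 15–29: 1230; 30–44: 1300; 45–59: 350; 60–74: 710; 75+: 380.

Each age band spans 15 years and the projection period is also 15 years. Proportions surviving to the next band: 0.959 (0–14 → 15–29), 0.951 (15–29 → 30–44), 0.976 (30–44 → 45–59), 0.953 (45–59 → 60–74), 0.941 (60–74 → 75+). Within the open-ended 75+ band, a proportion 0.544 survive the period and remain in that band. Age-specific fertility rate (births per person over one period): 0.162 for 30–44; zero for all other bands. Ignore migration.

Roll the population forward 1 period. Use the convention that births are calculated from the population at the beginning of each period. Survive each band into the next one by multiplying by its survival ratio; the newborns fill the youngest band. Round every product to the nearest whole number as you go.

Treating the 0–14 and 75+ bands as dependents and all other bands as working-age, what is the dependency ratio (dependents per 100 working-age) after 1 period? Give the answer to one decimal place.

30.1

Period 1.
Births: 1300 × 0.162 = 211
15–29: 870 × 0.959 = 834
30–44: 1230 × 0.951 = 1170
45–59: 1300 × 0.976 = 1269
60–74: 350 × 0.953 = 334
75+: 710 × 0.941 + 380 × 0.544 = 668 + 207 = 875
→ [211, 834, 1170, 1269, 334, 875]
Dependents (band 0–14 + band 75+) = 211 + 875 = 1086; working-age = 3607; ratio = 1086/3607 × 100 = 30.1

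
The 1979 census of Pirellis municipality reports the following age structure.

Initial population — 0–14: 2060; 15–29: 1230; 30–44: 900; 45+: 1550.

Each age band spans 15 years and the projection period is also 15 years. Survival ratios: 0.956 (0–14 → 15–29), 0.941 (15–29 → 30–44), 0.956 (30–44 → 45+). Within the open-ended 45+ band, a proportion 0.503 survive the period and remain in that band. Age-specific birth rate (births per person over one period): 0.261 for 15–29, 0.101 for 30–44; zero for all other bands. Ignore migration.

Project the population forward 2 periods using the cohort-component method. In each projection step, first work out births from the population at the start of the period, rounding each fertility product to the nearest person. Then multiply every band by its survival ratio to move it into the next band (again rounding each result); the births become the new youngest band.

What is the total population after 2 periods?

4809

[period 1]
Births: 1230 × 0.261 = 321, 900 × 0.101 = 91 ⇒ total 412
15–29: 2060 × 0.956 = 1969
30–44: 1230 × 0.941 = 1157
45+: 900 × 0.956 + 1550 × 0.503 = 860 + 780 = 1640
→ [412, 1969, 1157, 1640]
[period 2]
Births: 1969 × 0.261 = 514, 1157 × 0.101 = 117 ⇒ total 631
15–29: 412 × 0.956 = 394
30–44: 1969 × 0.941 = 1853
45+: 1157 × 0.956 + 1640 × 0.503 = 1106 + 825 = 1931
→ [631, 394, 1853, 1931]
Total after period 2: 631 + 394 + 1853 + 1931 = 4809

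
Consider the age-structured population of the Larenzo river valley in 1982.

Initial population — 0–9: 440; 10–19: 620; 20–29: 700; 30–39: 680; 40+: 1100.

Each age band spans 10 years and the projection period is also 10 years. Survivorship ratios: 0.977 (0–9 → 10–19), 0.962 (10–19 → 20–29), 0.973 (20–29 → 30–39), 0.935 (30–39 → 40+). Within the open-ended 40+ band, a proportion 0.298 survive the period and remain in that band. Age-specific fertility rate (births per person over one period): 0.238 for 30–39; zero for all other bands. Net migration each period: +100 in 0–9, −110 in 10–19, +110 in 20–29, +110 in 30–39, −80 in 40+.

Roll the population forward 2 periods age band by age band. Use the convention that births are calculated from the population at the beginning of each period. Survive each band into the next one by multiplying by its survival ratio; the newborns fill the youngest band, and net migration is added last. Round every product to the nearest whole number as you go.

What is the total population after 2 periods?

— Period 1 —
Births: 680 × 0.238 = 162
10–19: 440 × 0.977 = 430
20–29: 620 × 0.962 = 596
30–39: 700 × 0.973 = 681
40+: 680 × 0.935 + 1100 × 0.298 = 636 + 328 = 964
Net migration: 0–9 + 100 → 262; 10–19 − 110 → 320; 20–29 + 110 → 706; 30–39 + 110 → 791; 40+ − 80 → 884
Giving 262 / 320 / 706 / 791 / 884.
— Period 2 —
Births: 791 × 0.238 = 188
10–19: 262 × 0.977 = 256
20–29: 320 × 0.962 = 308
30–39: 706 × 0.973 = 687
40+: 791 × 0.935 + 884 × 0.298 = 740 + 263 = 1003
Net migration: 0–9 + 100 → 288; 10–19 − 110 → 146; 20–29 + 110 → 418; 30–39 + 110 → 797; 40+ − 80 → 923
Giving 288 / 146 / 418 / 797 / 923.
Total after period 2: 288 + 146 + 418 + 797 + 923 = 2572

2572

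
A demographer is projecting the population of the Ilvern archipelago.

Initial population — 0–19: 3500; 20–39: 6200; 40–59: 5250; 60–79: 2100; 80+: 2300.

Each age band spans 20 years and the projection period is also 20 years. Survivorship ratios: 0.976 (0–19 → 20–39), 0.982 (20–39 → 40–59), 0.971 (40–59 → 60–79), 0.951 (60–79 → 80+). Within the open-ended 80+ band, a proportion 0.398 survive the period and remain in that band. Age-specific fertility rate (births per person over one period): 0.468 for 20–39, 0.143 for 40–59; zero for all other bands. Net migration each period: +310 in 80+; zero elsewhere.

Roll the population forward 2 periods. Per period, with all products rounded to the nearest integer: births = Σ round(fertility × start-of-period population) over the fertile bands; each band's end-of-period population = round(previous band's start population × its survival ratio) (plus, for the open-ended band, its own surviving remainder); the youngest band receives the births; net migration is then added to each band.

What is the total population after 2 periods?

(Groups numbered youngest = 1 to oldest = 5.)
Period 1.
Births: 6200 * 0.468 = 2902  |  5250 * 0.143 = 751 → total 3653
Group 2: 3500 * 0.976 = 3416
Group 3: 6200 * 0.982 = 6088
Group 4: 5250 * 0.971 = 5098
Group 5: 2100 * 0.951 + 2300 * 0.398 = 1997 + 915 = 2912
Net migration: Group 5 + 310 → 3222
Giving 3653 / 3416 / 6088 / 5098 / 3222.
Period 2.
Births: 3416 * 0.468 = 1599  |  6088 * 0.143 = 871 → total 2470
Group 2: 3653 * 0.976 = 3565
Group 3: 3416 * 0.982 = 3355
Group 4: 6088 * 0.971 = 5911
Group 5: 5098 * 0.951 + 3222 * 0.398 = 4848 + 1282 = 6130
Net migration: Group 5 + 310 → 6440
Giving 2470 / 3565 / 3355 / 5911 / 6440.
Total after period 2: 2470 + 3565 + 3355 + 5911 + 6440 = 21741

21741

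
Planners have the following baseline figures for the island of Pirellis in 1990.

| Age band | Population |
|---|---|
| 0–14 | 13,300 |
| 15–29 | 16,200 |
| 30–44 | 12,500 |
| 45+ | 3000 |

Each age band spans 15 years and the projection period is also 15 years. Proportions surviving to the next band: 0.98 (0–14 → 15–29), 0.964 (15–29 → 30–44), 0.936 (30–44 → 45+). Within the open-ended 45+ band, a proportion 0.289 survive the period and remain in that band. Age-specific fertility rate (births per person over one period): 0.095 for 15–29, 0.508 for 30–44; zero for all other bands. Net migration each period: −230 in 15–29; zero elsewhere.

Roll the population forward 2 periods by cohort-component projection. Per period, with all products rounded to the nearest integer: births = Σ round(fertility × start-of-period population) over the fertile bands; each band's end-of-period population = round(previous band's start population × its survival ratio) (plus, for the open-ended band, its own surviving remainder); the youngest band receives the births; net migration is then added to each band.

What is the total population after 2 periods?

Let group 1 be 0–14 through group 4 = 45+.
— Period 1 —
Births: 16200 * 0.095 = 1539  |  12500 * 0.508 = 6350 → total 7889
Group 2: 13300 * 0.98 = 13034
Group 3: 16200 * 0.964 = 15617
Group 4: 12500 * 0.936 + 3000 * 0.289 = 11700 + 867 = 12567
Net migration: Group 2 − 230 → 12804
End of period: [7889, 12804, 15617, 12567]
— Period 2 —
Births: 12804 * 0.095 = 1216  |  15617 * 0.508 = 7933 → total 9149
Group 2: 7889 * 0.98 = 7731
Group 3: 12804 * 0.964 = 12343
Group 4: 15617 * 0.936 + 12567 * 0.289 = 14618 + 3632 = 18250
Net migration: Group 2 − 230 → 7501
End of period: [9149, 7501, 12343, 18250]
Total after period 2: 9149 + 7501 + 12343 + 18250 = 47243

47243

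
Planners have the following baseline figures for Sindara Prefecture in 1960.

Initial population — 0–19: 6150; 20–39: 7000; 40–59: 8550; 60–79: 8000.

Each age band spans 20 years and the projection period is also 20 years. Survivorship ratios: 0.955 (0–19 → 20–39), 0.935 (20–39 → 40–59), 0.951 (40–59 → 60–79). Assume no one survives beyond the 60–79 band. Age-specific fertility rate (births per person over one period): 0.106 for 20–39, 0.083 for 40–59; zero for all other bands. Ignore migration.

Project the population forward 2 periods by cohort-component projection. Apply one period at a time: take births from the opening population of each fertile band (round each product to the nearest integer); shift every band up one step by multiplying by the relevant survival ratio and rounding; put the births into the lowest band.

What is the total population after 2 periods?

14268

Period 1.
Births: 7000 × 0.106 = 742, 8550 × 0.083 = 710 → total 1452
20–39: 6150 × 0.955 = 5873
40–59: 7000 × 0.935 = 6545
60–79: 8550 × 0.951 = 8131
Giving 1452 / 5873 / 6545 / 8131.
Period 2.
Births: 5873 × 0.106 = 623, 6545 × 0.083 = 543 → total 1166
20–39: 1452 × 0.955 = 1387
40–59: 5873 × 0.935 = 5491
60–79: 6545 × 0.951 = 6224
Giving 1166 / 1387 / 5491 / 6224.
Total after period 2: 1166 + 1387 + 5491 + 6224 = 14268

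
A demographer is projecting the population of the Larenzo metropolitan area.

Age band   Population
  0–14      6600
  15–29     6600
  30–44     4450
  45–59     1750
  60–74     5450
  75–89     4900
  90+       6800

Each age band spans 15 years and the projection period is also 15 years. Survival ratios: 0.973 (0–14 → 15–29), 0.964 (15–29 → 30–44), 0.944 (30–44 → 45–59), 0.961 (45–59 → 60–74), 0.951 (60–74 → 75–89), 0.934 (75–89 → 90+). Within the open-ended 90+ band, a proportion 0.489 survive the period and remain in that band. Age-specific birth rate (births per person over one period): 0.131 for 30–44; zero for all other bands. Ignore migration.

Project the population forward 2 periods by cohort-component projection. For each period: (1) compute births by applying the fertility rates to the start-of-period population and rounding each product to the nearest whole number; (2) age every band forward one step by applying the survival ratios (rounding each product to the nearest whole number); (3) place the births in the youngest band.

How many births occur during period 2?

833

[period 1]
Births: 4450 × 0.131 = 583
15–29: 6600 × 0.973 = 6422
30–44: 6600 × 0.964 = 6362
45–59: 4450 × 0.944 = 4201
60–74: 1750 × 0.961 = 1682
75–89: 5450 × 0.951 = 5183
90+: 4900 × 0.934 + 6800 × 0.489 = 4577 + 3325 = 7902
End of period: [583, 6422, 6362, 4201, 1682, 5183, 7902]
[period 2]
Births: 6362 × 0.131 = 833
15–29: 583 × 0.973 = 567
30–44: 6422 × 0.964 = 6191
45–59: 6362 × 0.944 = 6006
60–74: 4201 × 0.961 = 4037
75–89: 1682 × 0.951 = 1600
90+: 5183 × 0.934 + 7902 × 0.489 = 4841 + 3864 = 8705
End of period: [833, 567, 6191, 6006, 4037, 1600, 8705]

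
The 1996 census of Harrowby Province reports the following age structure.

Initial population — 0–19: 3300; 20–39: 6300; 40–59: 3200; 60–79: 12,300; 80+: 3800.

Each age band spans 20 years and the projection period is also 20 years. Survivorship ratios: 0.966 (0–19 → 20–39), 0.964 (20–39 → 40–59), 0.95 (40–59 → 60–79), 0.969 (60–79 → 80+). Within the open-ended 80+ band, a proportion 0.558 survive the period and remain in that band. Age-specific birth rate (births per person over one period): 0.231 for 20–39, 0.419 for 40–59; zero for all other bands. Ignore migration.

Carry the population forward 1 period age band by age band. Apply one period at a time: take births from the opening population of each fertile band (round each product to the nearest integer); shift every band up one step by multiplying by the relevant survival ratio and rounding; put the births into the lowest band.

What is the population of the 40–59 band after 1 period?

Period 1:
Births: 6300 * 0.231 = 1455  |  3200 * 0.419 = 1341 → total 2796
20–39: 3300 * 0.966 = 3188
40–59: 6300 * 0.964 = 6073
60–79: 3200 * 0.95 = 3040
80+: 12300 * 0.969 + 3800 * 0.558 = 11919 + 2120 = 14039
Giving 2796 / 3188 / 6073 / 3040 / 14039.

6073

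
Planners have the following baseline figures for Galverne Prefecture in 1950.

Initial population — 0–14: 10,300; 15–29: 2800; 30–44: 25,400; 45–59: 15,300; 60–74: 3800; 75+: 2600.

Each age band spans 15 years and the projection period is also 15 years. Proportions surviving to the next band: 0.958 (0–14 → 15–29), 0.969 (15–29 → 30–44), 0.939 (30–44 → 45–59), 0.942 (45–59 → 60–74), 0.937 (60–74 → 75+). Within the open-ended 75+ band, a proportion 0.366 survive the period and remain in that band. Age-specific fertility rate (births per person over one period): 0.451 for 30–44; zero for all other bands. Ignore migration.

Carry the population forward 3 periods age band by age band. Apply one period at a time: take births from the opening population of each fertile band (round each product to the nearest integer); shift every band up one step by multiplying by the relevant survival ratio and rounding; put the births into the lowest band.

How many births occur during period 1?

Numbering the bands 1..6 from youngest to oldest:
Period 1:
Births: 25400 × 0.451 = 11455
Band 2: 10300 × 0.958 = 9867
Band 3: 2800 × 0.969 = 2713
Band 4: 25400 × 0.939 = 23851
Band 5: 15300 × 0.942 = 14413
Band 6: 3800 × 0.937 + 2600 × 0.366 = 3561 + 952 = 4513
Population now: 0–14=11455, 15–29=9867, 30–44=2713, 45–59=23851, 60–74=14413, 75+=4513

11455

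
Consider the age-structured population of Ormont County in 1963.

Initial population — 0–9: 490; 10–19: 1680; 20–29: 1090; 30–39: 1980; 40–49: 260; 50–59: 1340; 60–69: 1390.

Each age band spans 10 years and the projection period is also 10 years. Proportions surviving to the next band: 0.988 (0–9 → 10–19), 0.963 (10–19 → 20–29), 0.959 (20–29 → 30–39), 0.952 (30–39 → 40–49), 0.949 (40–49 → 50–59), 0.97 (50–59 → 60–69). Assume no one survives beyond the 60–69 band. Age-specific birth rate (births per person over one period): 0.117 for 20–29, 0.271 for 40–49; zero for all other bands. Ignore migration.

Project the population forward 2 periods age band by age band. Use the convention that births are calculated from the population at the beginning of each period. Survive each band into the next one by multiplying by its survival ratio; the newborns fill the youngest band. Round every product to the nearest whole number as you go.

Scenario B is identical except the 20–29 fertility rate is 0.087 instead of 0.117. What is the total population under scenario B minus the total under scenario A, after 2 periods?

(Groups numbered youngest = 1 to oldest = 7.)
Period 1:
Births: 1090 × 0.117 = 128  |  260 × 0.271 = 70 → 198
Group 2: 490 × 0.988 = 484
Group 3: 1680 × 0.963 = 1618
Group 4: 1090 × 0.959 = 1045
Group 5: 1980 × 0.952 = 1885
Group 6: 260 × 0.949 = 247
Group 7: 1340 × 0.97 = 1300
→ [198, 484, 1618, 1045, 1885, 247, 1300]
Period 2:
Births: 1618 × 0.117 = 189  |  1885 × 0.271 = 511 → 700
Group 2: 198 × 0.988 = 196
Group 3: 484 × 0.963 = 466
Group 4: 1618 × 0.959 = 1552
Group 5: 1045 × 0.952 = 995
Group 6: 1885 × 0.949 = 1789
Group 7: 247 × 0.97 = 240
→ [700, 196, 466, 1552, 995, 1789, 240]
Scenario A total after 2 periods: 5938
Scenario B projection —
Period 1:
Births: 1090 × 0.087 = 95  |  260 × 0.271 = 70 → 165
Group 2: 490 × 0.988 = 484
Group 3: 1680 × 0.963 = 1618
Group 4: 1090 × 0.959 = 1045
Group 5: 1980 × 0.952 = 1885
Group 6: 260 × 0.949 = 247
Group 7: 1340 × 0.97 = 1300
→ [165, 484, 1618, 1045, 1885, 247, 1300]
Period 2:
Births: 1618 × 0.087 = 141  |  1885 × 0.271 = 511 → 652
Group 2: 165 × 0.988 = 163
Group 3: 484 × 0.963 = 466
Group 4: 1618 × 0.959 = 1552
Group 5: 1045 × 0.952 = 995
Group 6: 1885 × 0.949 = 1789
Group 7: 247 × 0.97 = 240
→ [652, 163, 466, 1552, 995, 1789, 240]
Scenario B total after 2 periods: 5857
Difference B − A = 5857 − 5938 = -81

-81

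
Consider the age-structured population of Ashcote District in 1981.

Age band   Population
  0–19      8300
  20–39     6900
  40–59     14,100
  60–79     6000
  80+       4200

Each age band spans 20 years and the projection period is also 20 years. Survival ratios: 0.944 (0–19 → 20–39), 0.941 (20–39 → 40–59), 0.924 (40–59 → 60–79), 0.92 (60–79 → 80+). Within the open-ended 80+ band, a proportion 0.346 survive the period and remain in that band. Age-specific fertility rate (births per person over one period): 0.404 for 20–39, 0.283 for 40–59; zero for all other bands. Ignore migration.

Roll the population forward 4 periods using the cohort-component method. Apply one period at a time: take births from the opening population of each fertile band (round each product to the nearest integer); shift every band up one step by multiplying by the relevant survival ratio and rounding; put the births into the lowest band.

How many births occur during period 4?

3612

— Period 1 —
Births: 6900 × 0.404 = 2788  |  14100 × 0.283 = 3990 → 6778
20–39: 8300 × 0.944 = 7835
40–59: 6900 × 0.941 = 6493
60–79: 14100 × 0.924 = 13028
80+: 6000 × 0.92 + 4200 × 0.346 = 5520 + 1453 = 6973
End of period: [6778, 7835, 6493, 13028, 6973]
— Period 2 —
Births: 7835 × 0.404 = 3165  |  6493 × 0.283 = 1838 → 5003
20–39: 6778 × 0.944 = 6398
40–59: 7835 × 0.941 = 7373
60–79: 6493 × 0.924 = 6000
80+: 13028 × 0.92 + 6973 × 0.346 = 11986 + 2413 = 14399
End of period: [5003, 6398, 7373, 6000, 14399]
— Period 3 —
Births: 6398 × 0.404 = 2585  |  7373 × 0.283 = 2087 → 4672
20–39: 5003 × 0.944 = 4723
40–59: 6398 × 0.941 = 6021
60–79: 7373 × 0.924 = 6813
80+: 6000 × 0.92 + 14399 × 0.346 = 5520 + 4982 = 10502
End of period: [4672, 4723, 6021, 6813, 10502]
— Period 4 —
Births: 4723 × 0.404 = 1908  |  6021 × 0.283 = 1704 → 3612
20–39: 4672 × 0.944 = 4410
40–59: 4723 × 0.941 = 4444
60–79: 6021 × 0.924 = 5563
80+: 6813 × 0.92 + 10502 × 0.346 = 6268 + 3634 = 9902
End of period: [3612, 4410, 4444, 5563, 9902]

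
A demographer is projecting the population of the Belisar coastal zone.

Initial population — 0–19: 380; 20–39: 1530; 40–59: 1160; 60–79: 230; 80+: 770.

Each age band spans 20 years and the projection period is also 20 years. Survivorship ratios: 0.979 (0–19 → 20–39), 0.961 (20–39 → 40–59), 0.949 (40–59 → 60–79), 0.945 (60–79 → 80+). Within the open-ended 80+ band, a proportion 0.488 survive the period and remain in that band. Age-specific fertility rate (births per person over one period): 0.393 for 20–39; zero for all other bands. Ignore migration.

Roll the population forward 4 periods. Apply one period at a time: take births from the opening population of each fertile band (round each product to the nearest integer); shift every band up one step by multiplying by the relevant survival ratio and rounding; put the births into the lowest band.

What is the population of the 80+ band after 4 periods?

(Groups numbered youngest = 1 to oldest = 5.)
Period 1:
Births: 1530 * 0.393 = 601
Group 2: 380 * 0.979 = 372
Group 3: 1530 * 0.961 = 1470
Group 4: 1160 * 0.949 = 1101
Group 5: 230 * 0.945 + 770 * 0.488 = 217 + 376 = 593
End of period: [601, 372, 1470, 1101, 593]
Period 2:
Births: 372 * 0.393 = 146
Group 2: 601 * 0.979 = 588
Group 3: 372 * 0.961 = 357
Group 4: 1470 * 0.949 = 1395
Group 5: 1101 * 0.945 + 593 * 0.488 = 1040 + 289 = 1329
End of period: [146, 588, 357, 1395, 1329]
Period 3:
Births: 588 * 0.393 = 231
Group 2: 146 * 0.979 = 143
Group 3: 588 * 0.961 = 565
Group 4: 357 * 0.949 = 339
Group 5: 1395 * 0.945 + 1329 * 0.488 = 1318 + 649 = 1967
End of period: [231, 143, 565, 339, 1967]
Period 4:
Births: 143 * 0.393 = 56
Group 2: 231 * 0.979 = 226
Group 3: 143 * 0.961 = 137
Group 4: 565 * 0.949 = 536
Group 5: 339 * 0.945 + 1967 * 0.488 = 320 + 960 = 1280
End of period: [56, 226, 137, 536, 1280]

1280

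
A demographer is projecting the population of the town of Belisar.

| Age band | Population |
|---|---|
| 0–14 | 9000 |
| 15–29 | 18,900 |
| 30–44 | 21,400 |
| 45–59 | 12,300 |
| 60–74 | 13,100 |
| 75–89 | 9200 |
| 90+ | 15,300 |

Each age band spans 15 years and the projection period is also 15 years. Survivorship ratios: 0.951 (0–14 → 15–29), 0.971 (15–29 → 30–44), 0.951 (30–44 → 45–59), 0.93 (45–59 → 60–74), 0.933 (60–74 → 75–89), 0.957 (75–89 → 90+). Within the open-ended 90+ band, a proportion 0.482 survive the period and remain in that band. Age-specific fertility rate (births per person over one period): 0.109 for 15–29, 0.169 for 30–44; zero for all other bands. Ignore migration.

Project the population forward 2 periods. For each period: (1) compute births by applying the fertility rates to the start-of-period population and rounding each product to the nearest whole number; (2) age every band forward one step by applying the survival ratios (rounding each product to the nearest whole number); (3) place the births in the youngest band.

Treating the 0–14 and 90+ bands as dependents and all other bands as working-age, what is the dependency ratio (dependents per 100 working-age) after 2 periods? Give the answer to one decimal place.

(Bands numbered youngest = 1 to oldest = 7.)
Period 1:
Births: 18900 * 0.109 = 2060, 21400 * 0.169 = 3617 → total 5677
Band 2: 9000 * 0.951 = 8559
Band 3: 18900 * 0.971 = 18352
Band 4: 21400 * 0.951 = 20351
Band 5: 12300 * 0.93 = 11439
Band 6: 13100 * 0.933 = 12222
Band 7: 9200 * 0.957 + 15300 * 0.482 = 8804 + 7375 = 16179
Giving 5677 / 8559 / 18352 / 20351 / 11439 / 12222 / 16179.
Period 2:
Births: 8559 * 0.109 = 933, 18352 * 0.169 = 3101 → total 4034
Band 2: 5677 * 0.951 = 5399
Band 3: 8559 * 0.971 = 8311
Band 4: 18352 * 0.951 = 17453
Band 5: 20351 * 0.93 = 18926
Band 6: 11439 * 0.933 = 10673
Band 7: 12222 * 0.957 + 16179 * 0.482 = 11696 + 7798 = 19494
Giving 4034 / 5399 / 8311 / 17453 / 18926 / 10673 / 19494.
Dependents (band 0–14 + band 90+) = 4034 + 19494 = 23528; working-age = 60762; ratio = 23528/60762 × 100 = 38.7

38.7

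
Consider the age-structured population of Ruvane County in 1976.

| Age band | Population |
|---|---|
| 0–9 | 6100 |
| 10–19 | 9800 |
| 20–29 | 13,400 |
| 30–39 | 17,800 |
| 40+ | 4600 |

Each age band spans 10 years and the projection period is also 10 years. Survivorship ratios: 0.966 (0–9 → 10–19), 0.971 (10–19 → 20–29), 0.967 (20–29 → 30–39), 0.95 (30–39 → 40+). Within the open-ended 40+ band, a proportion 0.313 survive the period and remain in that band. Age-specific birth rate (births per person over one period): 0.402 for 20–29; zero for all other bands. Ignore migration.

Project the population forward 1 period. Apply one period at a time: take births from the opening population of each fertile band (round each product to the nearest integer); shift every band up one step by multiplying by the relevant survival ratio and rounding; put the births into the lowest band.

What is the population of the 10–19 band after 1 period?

Call the bands 1 to 5, youngest first.
[period 1]
Births: 13400 × 0.402 = 5387
Band 2: 6100 × 0.966 = 5893
Band 3: 9800 × 0.971 = 9516
Band 4: 13400 × 0.967 = 12958
Band 5: 17800 × 0.95 + 4600 × 0.313 = 16910 + 1440 = 18350
→ [5387, 5893, 9516, 12958, 18350]

5893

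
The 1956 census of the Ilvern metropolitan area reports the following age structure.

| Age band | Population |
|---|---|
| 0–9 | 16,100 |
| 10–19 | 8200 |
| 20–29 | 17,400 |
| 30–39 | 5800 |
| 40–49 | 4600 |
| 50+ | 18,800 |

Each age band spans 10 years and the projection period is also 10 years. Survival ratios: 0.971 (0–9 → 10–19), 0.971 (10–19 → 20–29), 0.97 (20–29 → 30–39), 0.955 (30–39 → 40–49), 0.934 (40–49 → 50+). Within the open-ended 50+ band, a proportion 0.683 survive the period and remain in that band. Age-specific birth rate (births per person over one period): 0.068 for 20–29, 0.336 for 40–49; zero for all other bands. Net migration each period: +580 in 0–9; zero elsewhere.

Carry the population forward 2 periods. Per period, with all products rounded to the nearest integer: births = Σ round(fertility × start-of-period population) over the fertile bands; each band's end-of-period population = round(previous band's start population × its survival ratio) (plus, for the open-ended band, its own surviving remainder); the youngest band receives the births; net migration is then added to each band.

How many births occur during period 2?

Let band 1 be 0–9 through band 6 = 50+.
After projecting period 1:
Births: 17400 * 0.068 = 1183  |  4600 * 0.336 = 1546 → total 2729
Band 2: 16100 * 0.971 = 15633
Band 3: 8200 * 0.971 = 7962
Band 4: 17400 * 0.97 = 16878
Band 5: 5800 * 0.955 = 5539
Band 6: 4600 * 0.934 + 18800 * 0.683 = 4296 + 12840 = 17136
Net migration: Band 1 + 580 → 3309
→ [3309, 15633, 7962, 16878, 5539, 17136]
After projecting period 2:
Births: 7962 * 0.068 = 541  |  5539 * 0.336 = 1861 → total 2402
Band 2: 3309 * 0.971 = 3213
Band 3: 15633 * 0.971 = 15180
Band 4: 7962 * 0.97 = 7723
Band 5: 16878 * 0.955 = 16118
Band 6: 5539 * 0.934 + 17136 * 0.683 = 5173 + 11704 = 16877
Net migration: Band 1 + 580 → 2982
→ [2982, 3213, 15180, 7723, 16118, 16877]

2402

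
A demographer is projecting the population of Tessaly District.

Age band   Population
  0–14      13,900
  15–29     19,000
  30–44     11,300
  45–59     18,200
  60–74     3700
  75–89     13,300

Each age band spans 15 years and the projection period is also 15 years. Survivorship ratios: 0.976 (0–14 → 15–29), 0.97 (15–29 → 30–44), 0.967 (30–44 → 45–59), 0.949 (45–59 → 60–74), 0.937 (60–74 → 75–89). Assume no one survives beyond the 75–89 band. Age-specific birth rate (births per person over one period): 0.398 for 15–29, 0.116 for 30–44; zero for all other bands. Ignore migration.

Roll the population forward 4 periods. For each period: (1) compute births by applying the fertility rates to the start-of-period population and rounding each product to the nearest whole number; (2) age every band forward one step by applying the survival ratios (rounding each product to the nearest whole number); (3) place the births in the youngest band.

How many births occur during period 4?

Call the groups 1 to 6, youngest first.
After projecting period 1:
Births: 19000 * 0.398 = 7562 ; 11300 * 0.116 = 1311 — total 8873
Group 2: 13900 * 0.976 = 13566
Group 3: 19000 * 0.97 = 18430
Group 4: 11300 * 0.967 = 10927
Group 5: 18200 * 0.949 = 17272
Group 6: 3700 * 0.937 = 3467
→ [8873, 13566, 18430, 10927, 17272, 3467]
After projecting period 2:
Births: 13566 * 0.398 = 5399 ; 18430 * 0.116 = 2138 — total 7537
Group 2: 8873 * 0.976 = 8660
Group 3: 13566 * 0.97 = 13159
Group 4: 18430 * 0.967 = 17822
Group 5: 10927 * 0.949 = 10370
Group 6: 17272 * 0.937 = 16184
→ [7537, 8660, 13159, 17822, 10370, 16184]
After projecting period 3:
Births: 8660 * 0.398 = 3447 ; 13159 * 0.116 = 1526 — total 4973
Group 2: 7537 * 0.976 = 7356
Group 3: 8660 * 0.97 = 8400
Group 4: 13159 * 0.967 = 12725
Group 5: 17822 * 0.949 = 16913
Group 6: 10370 * 0.937 = 9717
→ [4973, 7356, 8400, 12725, 16913, 9717]
After projecting period 4:
Births: 7356 * 0.398 = 2928 ; 8400 * 0.116 = 974 — total 3902
Group 2: 4973 * 0.976 = 4854
Group 3: 7356 * 0.97 = 7135
Group 4: 8400 * 0.967 = 8123
Group 5: 12725 * 0.949 = 12076
Group 6: 16913 * 0.937 = 15847
→ [3902, 4854, 7135, 8123, 12076, 15847]

3902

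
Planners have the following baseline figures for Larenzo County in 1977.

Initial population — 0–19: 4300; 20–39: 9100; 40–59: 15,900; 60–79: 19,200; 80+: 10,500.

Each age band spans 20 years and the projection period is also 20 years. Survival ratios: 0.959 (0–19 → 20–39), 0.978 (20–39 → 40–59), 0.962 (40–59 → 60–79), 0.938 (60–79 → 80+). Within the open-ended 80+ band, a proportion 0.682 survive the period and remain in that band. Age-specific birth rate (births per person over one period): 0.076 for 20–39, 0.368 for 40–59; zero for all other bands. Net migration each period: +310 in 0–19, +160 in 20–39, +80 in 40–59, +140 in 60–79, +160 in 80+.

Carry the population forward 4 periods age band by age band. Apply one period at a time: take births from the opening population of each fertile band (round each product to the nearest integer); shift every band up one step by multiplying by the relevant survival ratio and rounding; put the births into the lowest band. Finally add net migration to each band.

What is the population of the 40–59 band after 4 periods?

— Period 1 —
Births: 9100 × 0.076 = 692 ; 15900 × 0.368 = 5851 ⇒ total 6543
20–39: 4300 × 0.959 = 4124
40–59: 9100 × 0.978 = 8900
60–79: 15900 × 0.962 = 15296
80+: 19200 × 0.938 + 10500 × 0.682 = 18010 + 7161 = 25171
Net migration: 0–19 + 310 → 6853; 20–39 + 160 → 4284; 40–59 + 80 → 8980; 60–79 + 140 → 15436; 80+ + 160 → 25331
→ [6853, 4284, 8980, 15436, 25331]
— Period 2 —
Births: 4284 × 0.076 = 326 ; 8980 × 0.368 = 3305 ⇒ total 3631
20–39: 6853 × 0.959 = 6572
40–59: 4284 × 0.978 = 4190
60–79: 8980 × 0.962 = 8639
80+: 15436 × 0.938 + 25331 × 0.682 = 14479 + 17276 = 31755
Net migration: 0–19 + 310 → 3941; 20–39 + 160 → 6732; 40–59 + 80 → 4270; 60–79 + 140 → 8779; 80+ + 160 → 31915
→ [3941, 6732, 4270, 8779, 31915]
— Period 3 —
Births: 6732 × 0.076 = 512 ; 4270 × 0.368 = 1571 ⇒ total 2083
20–39: 3941 × 0.959 = 3779
40–59: 6732 × 0.978 = 6584
60–79: 4270 × 0.962 = 4108
80+: 8779 × 0.938 + 31915 × 0.682 = 8235 + 21766 = 30001
Net migration: 0–19 + 310 → 2393; 20–39 + 160 → 3939; 40–59 + 80 → 6664; 60–79 + 140 → 4248; 80+ + 160 → 30161
→ [2393, 3939, 6664, 4248, 30161]
— Period 4 —
Births: 3939 × 0.076 = 299 ; 6664 × 0.368 = 2452 ⇒ total 2751
20–39: 2393 × 0.959 = 2295
40–59: 3939 × 0.978 = 3852
60–79: 6664 × 0.962 = 6411
80+: 4248 × 0.938 + 30161 × 0.682 = 3985 + 20570 = 24555
Net migration: 0–19 + 310 → 3061; 20–39 + 160 → 2455; 40–59 + 80 → 3932; 60–79 + 140 → 6551; 80+ + 160 → 24715
→ [3061, 2455, 3932, 6551, 24715]

3932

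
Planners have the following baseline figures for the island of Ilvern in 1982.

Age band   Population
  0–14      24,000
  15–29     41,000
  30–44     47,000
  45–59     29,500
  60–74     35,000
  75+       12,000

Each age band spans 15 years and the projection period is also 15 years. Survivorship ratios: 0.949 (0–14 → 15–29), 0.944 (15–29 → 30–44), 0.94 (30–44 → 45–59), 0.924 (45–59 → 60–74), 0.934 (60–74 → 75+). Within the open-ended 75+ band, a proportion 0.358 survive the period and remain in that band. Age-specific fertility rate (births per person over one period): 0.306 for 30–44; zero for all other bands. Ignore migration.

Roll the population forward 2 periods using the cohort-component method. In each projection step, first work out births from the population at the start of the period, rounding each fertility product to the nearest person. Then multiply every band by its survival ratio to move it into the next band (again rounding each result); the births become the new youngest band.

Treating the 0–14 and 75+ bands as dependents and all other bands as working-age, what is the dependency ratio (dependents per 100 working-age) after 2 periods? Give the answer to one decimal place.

After projecting period 1:
Births: 47000 × 0.306 = 14382
15–29: 24000 × 0.949 = 22776
30–44: 41000 × 0.944 = 38704
45–59: 47000 × 0.94 = 44180
60–74: 29500 × 0.924 = 27258
75+: 35000 × 0.934 + 12000 × 0.358 = 32690 + 4296 = 36986
End of period: [14382, 22776, 38704, 44180, 27258, 36986]
After projecting period 2:
Births: 38704 × 0.306 = 11843
15–29: 14382 × 0.949 = 13649
30–44: 22776 × 0.944 = 21501
45–59: 38704 × 0.94 = 36382
60–74: 44180 × 0.924 = 40822
75+: 27258 × 0.934 + 36986 × 0.358 = 25459 + 13241 = 38700
End of period: [11843, 13649, 21501, 36382, 40822, 38700]
Dependents (band 0–14 + band 75+) = 11843 + 38700 = 50543; working-age = 112354; ratio = 50543/112354 × 100 = 45.0

45.0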